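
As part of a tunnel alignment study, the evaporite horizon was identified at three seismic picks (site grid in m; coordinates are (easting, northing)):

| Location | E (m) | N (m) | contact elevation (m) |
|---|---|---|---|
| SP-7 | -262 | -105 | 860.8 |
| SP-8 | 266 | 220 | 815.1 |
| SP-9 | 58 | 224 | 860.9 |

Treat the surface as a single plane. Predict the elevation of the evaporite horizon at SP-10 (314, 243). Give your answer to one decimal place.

809.6 m

Two edge vectors: SP-7→SP-8 = (528, 325, -45.7), SP-7→SP-9 = (320, 329, 0.1).
Normal n = (SP-7→SP-8) × (SP-7→SP-9) = (15067.8, -14676.8, 69712).
So ∂z/∂E = −n_x/n_z = −0.21614 and ∂z/∂N = −n_y/n_z = 0.21053.
Intercept c from SP-7: 860.8 − 56.63 + 22.11 = 826.28.
At (314, 243): z = −67.9 + 51.2 + 826.28 = 809.6 m.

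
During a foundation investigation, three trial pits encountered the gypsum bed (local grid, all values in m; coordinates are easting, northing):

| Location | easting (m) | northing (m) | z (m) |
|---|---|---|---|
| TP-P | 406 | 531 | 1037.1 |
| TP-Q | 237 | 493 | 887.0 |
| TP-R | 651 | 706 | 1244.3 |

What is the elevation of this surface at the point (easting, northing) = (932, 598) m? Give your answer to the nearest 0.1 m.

1508.7 m

Two edge vectors: TP-P→TP-Q = (-169, -38, -150.1), TP-P→TP-R = (245, 175, 207.2).
Normal n = (TP-P→TP-Q) × (TP-P→TP-R) = (18393.9, -1757.7, -20265).
So ∂z/∂easting = −n_x/n_z = 0.90767 and ∂z/∂northing = −n_y/n_z = −0.08674.
Intercept c from TP-P: 1037.1 − 368.51 + 46.06 = 714.64.
At (932, 598): z = 845.9 − 51.9 + 714.64 = 1508.7 m.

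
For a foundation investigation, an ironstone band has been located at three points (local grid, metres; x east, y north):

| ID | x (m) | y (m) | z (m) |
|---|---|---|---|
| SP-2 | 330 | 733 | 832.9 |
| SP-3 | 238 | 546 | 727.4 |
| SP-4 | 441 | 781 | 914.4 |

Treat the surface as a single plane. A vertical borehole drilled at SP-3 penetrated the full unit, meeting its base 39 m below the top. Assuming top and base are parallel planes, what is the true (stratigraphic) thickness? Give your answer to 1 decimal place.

32.3 m

Two edge vectors: SP-2→SP-3 = (-92, -187, -105.5), SP-2→SP-4 = (111, 48, 81.5).
Normal n = (SP-2→SP-3) × (SP-2→SP-4) = (-10176.5, -4212.5, 16341).
So ∂z/∂x = −n_x/n_z = 0.62276 and ∂z/∂y = −n_y/n_z = 0.25779.
|∇z| = √(a²+b²) = 0.67400, so dip δ = arctan(0.67400) = 33.98°.
True thickness = vertical thickness × cos δ = 39 × cos 33.98° = 32.3 m.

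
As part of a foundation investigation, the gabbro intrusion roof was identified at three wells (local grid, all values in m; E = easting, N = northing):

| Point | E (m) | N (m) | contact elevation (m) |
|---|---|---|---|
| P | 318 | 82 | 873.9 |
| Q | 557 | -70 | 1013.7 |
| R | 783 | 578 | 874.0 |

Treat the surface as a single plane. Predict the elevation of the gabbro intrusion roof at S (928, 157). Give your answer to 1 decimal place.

1071.7 m

Let the plane be z = a·E + b·N + c.
Q−P: 239a − 152b = 139.8;  R−P: 465a + 496b = 0.1.
Solving gives a = 0.36653, b = −0.34342.
Then c = 873.9 − a·318 − b·82 = 785.50.
At (928, 157): z = 340.1 − 53.9 + 785.50 = 1071.7 m.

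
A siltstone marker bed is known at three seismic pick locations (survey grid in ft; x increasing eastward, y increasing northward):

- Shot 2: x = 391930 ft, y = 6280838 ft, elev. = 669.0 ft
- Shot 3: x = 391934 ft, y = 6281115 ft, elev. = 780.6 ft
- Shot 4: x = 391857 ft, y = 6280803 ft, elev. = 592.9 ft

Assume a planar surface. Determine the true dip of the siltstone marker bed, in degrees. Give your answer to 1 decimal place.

Let the plane be z = a·x + b·y + c.
Shot 3−Shot 2: 4a + 277b = 111.6;  Shot 4−Shot 2: −73a − 35b = −76.1.
Solving gives a = 0.85522, b = 0.39054.
Gradient magnitude |∇z| = √(a² + b²) = √(0.73140 + 0.15252) = 0.94017.
True dip = arctan(0.94017) = 43.2°, dipping toward WSW (azimuth ≈ 245°).

43.2°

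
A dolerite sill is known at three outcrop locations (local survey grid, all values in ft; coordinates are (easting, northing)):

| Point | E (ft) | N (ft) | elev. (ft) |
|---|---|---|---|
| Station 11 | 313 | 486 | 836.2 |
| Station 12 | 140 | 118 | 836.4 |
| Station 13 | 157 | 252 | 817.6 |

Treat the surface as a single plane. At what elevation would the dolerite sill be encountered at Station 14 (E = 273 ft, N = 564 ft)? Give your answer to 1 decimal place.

Let the plane be z = a·E + b·N + c.
Station 12−Station 11: −173a − 368b = 0.2;  Station 13−Station 11: −156a − 234b = −18.6.
Solving gives a = 0.40716, b = −0.19195.
Then c = 836.2 − a·313 − b·486 = 802.05.
At (273, 564): z = 111.2 − 108.3 + 802.05 = 804.9 ft.

804.9 ft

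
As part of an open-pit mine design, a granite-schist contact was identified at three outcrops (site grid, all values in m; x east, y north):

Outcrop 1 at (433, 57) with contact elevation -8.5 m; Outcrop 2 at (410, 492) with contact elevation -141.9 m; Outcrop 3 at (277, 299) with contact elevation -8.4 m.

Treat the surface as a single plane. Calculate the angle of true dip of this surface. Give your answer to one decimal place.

31.7°

Let the plane be z = a·x + b·y + c.
Outcrop 2−Outcrop 1: −23a + 435b = −133.4;  Outcrop 3−Outcrop 1: −156a + 242b = 0.1.
Solving gives a = −0.51893, b = −0.33410.
Gradient magnitude |∇z| = √(a² + b²) = √(0.26929 + 0.11163) = 0.61718.
True dip = arctan(0.61718) = 31.7°, dipping toward ENE (azimuth ≈ 057°).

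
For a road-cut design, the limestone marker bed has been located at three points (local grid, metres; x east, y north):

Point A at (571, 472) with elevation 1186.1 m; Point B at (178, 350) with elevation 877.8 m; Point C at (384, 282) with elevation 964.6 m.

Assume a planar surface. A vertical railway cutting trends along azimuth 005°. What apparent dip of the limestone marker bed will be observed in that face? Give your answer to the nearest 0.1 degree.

Let the plane be z = a·x + b·y + c.
Point B−Point A: −393a − 122b = −308.3;  Point C−Point A: −187a − 190b = −221.5.
Solving gives a = 0.60849, b = 0.56690.
Unit vector along 005° is (sin 5°, cos 5°) = (0.0872, 0.9962).
Slope in that direction = a·(0.0872) + b·(0.9962) = 0.61778.
Apparent dip = arctan|0.61778| = 31.7° (true dip is 39.7°, so apparent ≤ true as expected).

31.7°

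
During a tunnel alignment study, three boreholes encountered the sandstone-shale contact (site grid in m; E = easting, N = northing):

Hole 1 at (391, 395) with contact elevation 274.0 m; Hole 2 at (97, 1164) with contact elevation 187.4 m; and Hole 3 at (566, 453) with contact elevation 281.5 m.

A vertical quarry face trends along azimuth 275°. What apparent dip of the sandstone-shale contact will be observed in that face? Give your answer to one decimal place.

4.5°

Two edge vectors: Hole 1→Hole 2 = (-294, 769, -86.6), Hole 1→Hole 3 = (175, 58, 7.5).
Normal n = (Hole 1→Hole 2) × (Hole 1→Hole 3) = (10790.3, -12950, -151627).
So ∂z/∂E = −n_x/n_z = 0.07116 and ∂z/∂N = −n_y/n_z = −0.08541.
Unit vector along 275° is (sin 275°, cos 275°) = (-0.9962, 0.0872).
Slope in that direction = a·(-0.9962) + b·(0.0872) = −0.07834.
Apparent dip = arctan|0.07834| = 4.5° (true dip is 6.3°, so apparent ≤ true as expected).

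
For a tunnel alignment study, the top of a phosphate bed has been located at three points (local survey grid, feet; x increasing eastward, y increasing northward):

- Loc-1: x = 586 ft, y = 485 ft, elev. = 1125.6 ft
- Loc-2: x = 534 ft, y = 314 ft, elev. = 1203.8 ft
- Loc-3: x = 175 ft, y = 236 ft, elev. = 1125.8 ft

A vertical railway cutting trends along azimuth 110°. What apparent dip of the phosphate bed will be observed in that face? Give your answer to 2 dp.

Let the plane be z = a·x + b·y + c.
Loc-2−Loc-1: −52a − 171b = 78.2;  Loc-3−Loc-1: −411a − 249b = 0.2.
Solving gives a = 0.33903, b = −0.56041.
Unit vector along 110° is (sin 110°, cos 110°) = (0.9397, -0.3420).
Slope in that direction = a·(0.9397) + b·(-0.3420) = 0.51025.
Apparent dip = arctan|0.51025| = 27.03° (true dip is 33.2°, so apparent ≤ true as expected).

27.03°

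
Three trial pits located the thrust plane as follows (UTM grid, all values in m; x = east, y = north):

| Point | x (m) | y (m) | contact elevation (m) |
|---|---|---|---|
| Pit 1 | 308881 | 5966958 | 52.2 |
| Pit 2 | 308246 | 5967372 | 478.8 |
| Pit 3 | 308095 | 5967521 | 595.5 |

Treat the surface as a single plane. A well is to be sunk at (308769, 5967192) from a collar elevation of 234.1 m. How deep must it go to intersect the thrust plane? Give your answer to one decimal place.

58.1 m

Let the plane be z = a·x + b·y + c.
Pit 2−Pit 1: −635a + 414b = 426.6;  Pit 3−Pit 1: −786a + 563b = 543.3.
Solving gives a = −0.475050621, b = 0.301794337.
Then c = 52.2 − a·308881 − b·5966958 = −1654007.82.
At (308769, 5967192): z_contact = −146680.91 + 1800864.75 − 1654007.82 = 176.03 m.
Depth below ground = 234.1 − 176.03 = 58.1 m.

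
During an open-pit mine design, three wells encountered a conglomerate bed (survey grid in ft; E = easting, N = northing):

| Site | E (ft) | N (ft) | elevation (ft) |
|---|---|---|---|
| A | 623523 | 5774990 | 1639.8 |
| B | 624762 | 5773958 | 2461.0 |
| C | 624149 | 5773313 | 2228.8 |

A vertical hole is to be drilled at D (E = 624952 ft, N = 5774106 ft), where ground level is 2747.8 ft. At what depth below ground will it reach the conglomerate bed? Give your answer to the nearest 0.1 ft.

Two edge vectors: A→B = (1239, -1032, 821.2), A→C = (626, -1677, 589).
Normal n = (A→B) × (A→C) = (769304.4, -215699.8, -1431771).
So ∂z/∂E = −n_x/n_z = 0.537309668 and ∂z/∂N = −n_y/n_z = −0.150652444.
Intercept c from A: 1639.8 − 335024.94 + 870016.36 = 536631.22.
At (624952, 5774106): z_contact = 335792.75 − 869883.18 + 536631.22 = 2540.79 ft.
Depth below ground = 2747.8 − 2540.79 = 207.0 ft.

207.0 ft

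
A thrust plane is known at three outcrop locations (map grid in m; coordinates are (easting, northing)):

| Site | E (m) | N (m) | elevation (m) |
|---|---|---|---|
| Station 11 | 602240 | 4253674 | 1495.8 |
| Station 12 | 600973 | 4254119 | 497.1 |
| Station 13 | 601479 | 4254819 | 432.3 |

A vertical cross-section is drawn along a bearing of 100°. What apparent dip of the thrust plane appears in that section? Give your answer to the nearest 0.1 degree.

34.4°

Two edge vectors: Station 11→Station 12 = (-1267, 445, -998.7), Station 11→Station 13 = (-761, 1145, -1063.5).
Normal n = (Station 11→Station 12) × (Station 11→Station 13) = (670254, -587443.8, -1112070).
So ∂z/∂E = −n_x/n_z = 0.60271 and ∂z/∂N = −n_y/n_z = −0.52824.
Unit vector along 100° is (sin 100°, cos 100°) = (0.9848, -0.1736).
Slope in that direction = a·(0.9848) + b·(-0.1736) = 0.68528.
Apparent dip = arctan|0.68528| = 34.4° (true dip is 38.7°, so apparent ≤ true as expected).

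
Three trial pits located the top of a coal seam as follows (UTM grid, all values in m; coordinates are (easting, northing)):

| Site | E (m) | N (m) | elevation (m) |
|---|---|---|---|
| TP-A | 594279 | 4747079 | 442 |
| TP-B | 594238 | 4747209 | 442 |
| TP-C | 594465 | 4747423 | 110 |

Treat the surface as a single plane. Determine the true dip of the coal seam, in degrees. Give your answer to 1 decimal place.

Two edge vectors: TP-A→TP-B = (-41, 130, 0), TP-A→TP-C = (186, 344, -332).
Normal n = (TP-A→TP-B) × (TP-A→TP-C) = (-43160, -13612, -38284).
So ∂z/∂E = −n_x/n_z = −1.12736 and ∂z/∂N = −n_y/n_z = −0.35555.
Gradient magnitude |∇z| = √(a² + b²) = √(1.27095 + 0.12642) = 1.18210.
True dip = arctan(1.18210) = 49.8°, dipping toward ENE (azimuth ≈ 072°).

49.8°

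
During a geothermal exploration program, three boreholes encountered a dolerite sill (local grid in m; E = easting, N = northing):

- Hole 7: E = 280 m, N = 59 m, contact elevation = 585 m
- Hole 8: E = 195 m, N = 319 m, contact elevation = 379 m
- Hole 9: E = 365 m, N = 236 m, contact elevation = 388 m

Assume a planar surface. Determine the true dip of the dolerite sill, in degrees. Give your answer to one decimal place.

45.1°

Two edge vectors: Hole 7→Hole 8 = (-85, 260, -206), Hole 7→Hole 9 = (85, 177, -197).
Normal n = (Hole 7→Hole 8) × (Hole 7→Hole 9) = (-14758, -34255, -37145).
So ∂z/∂E = −n_x/n_z = −0.39731 and ∂z/∂N = −n_y/n_z = −0.92220.
Gradient magnitude |∇z| = √(a² + b²) = √(0.15785 + 0.85045) = 1.00414.
True dip = arctan(1.00414) = 45.1°, dipping toward NNE (azimuth ≈ 023°).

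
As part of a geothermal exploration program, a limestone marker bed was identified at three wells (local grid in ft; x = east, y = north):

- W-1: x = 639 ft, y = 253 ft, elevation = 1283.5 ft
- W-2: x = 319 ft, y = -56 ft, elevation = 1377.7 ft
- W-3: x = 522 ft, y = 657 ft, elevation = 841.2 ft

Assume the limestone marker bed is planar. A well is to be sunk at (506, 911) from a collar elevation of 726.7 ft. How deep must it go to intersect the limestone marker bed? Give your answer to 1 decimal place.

129.3 ft

Let the plane be z = a·x + b·y + c.
W-2−W-1: −320a − 309b = 94.2;  W-3−W-1: −117a + 404b = −442.3.
Solving gives a = 0.59610, b = −0.92217.
Then c = 1283.5 − a·639 − b·253 = 1135.90.
At (506, 911): z_contact = 301.62 − 840.10 + 1135.90 = 597.43 ft.
Depth below ground = 726.7 − 597.43 = 129.3 ft.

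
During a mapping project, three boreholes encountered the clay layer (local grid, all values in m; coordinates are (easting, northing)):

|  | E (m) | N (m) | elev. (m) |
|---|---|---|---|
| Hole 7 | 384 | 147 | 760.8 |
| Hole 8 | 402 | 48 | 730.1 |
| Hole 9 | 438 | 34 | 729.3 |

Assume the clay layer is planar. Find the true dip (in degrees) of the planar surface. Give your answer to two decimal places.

19.08°

Let the plane be z = a·E + b·N + c.
Hole 8−Hole 7: 18a − 99b = −30.7;  Hole 9−Hole 7: 54a − 113b = −31.5.
Solving gives a = 0.10586, b = 0.32935.
Gradient magnitude |∇z| = √(a² + b²) = √(0.01121 + 0.10847) = 0.34594.
True dip = arctan(0.34594) = 19.08°, dipping toward SSW (azimuth ≈ 198°).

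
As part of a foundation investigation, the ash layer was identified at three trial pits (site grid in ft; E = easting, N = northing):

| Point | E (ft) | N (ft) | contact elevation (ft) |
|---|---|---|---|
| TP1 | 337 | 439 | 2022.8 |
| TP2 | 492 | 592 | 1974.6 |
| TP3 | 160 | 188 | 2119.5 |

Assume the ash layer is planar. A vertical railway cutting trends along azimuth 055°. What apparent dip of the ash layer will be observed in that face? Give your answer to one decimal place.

7.2°

Let the plane be z = a·E + b·N + c.
TP2−TP1: 155a + 153b = −48.2;  TP3−TP1: −177a − 251b = 96.7.
Solving gives a = 0.22809, b = −0.54610.
Unit vector along 055° is (sin 55°, cos 55°) = (0.8192, 0.5736).
Slope in that direction = a·(0.8192) + b·(0.5736) = −0.12639.
Apparent dip = arctan|0.12639| = 7.2° (true dip is 30.6°, so apparent ≤ true as expected).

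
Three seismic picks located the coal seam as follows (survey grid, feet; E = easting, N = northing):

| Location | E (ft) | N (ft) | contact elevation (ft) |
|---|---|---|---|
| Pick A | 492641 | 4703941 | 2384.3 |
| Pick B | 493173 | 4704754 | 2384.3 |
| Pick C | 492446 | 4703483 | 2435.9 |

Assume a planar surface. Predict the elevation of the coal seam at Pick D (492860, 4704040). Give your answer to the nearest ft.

2460 ft

Two edge vectors: Pick A→Pick B = (532, 813, 0), Pick A→Pick C = (-195, -458, 51.6).
Normal n = (Pick A→Pick B) × (Pick A→Pick C) = (41950.8, -27451.2, -85121).
So ∂z/∂E = −n_x/n_z = 0.49283726 and ∂z/∂N = −n_y/n_z = −0.32249621.
Intercept c from Pick A: 2384.3 − 242791.84 + 1517003.15 = 1276595.61.
At (492860, 4704040): z = 242899.8 − 1517035.1 + 1276595.61 = 2460.3 ft.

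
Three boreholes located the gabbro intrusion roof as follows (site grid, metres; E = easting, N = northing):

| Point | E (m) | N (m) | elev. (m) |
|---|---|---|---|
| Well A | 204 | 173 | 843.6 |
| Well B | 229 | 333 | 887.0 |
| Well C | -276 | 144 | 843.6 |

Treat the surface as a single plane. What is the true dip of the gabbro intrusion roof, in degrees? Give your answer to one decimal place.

Two edge vectors: Well A→Well B = (25, 160, 43.4), Well A→Well C = (-480, -29, 0).
Normal n = (Well A→Well B) × (Well A→Well C) = (1258.6, -20832, 76075).
So ∂z/∂E = −n_x/n_z = −0.01654 and ∂z/∂N = −n_y/n_z = 0.27384.
Gradient magnitude |∇z| = √(a² + b²) = √(0.00027 + 0.07499) = 0.27433.
True dip = arctan(0.27433) = 15.3°, dipping toward S (azimuth ≈ 177°).

15.3°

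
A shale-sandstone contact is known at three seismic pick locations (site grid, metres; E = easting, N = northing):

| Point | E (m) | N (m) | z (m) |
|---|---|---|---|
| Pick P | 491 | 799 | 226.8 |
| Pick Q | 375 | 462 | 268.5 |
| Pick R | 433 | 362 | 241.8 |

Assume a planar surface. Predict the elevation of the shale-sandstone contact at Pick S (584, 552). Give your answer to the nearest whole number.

Let the plane be z = a·E + b·N + c.
Pick Q−Pick P: −116a − 337b = 41.7;  Pick R−Pick P: −58a − 437b = 15.
Solving gives a = −0.42278, b = 0.02179.
Then c = 226.8 − a·491 − b·799 = 416.98.
At (584, 552): z = −246.9 + 12.0 + 416.98 = 182.1 m.

182 m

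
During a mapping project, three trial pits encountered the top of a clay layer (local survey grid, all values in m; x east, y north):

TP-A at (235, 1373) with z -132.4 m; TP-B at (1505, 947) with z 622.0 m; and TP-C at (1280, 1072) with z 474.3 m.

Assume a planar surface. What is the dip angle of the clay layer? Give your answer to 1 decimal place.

Let the plane be z = a·x + b·y + c.
TP-B−TP-A: 1270a − 426b = 754.4;  TP-C−TP-A: 1045a − 301b = 606.7.
Solving gives a = 0.49888, b = −0.28361.
Gradient magnitude |∇z| = √(a² + b²) = √(0.24889 + 0.08043) = 0.57386.
True dip = arctan(0.57386) = 29.8°, dipping toward WNW (azimuth ≈ 300°).

29.8°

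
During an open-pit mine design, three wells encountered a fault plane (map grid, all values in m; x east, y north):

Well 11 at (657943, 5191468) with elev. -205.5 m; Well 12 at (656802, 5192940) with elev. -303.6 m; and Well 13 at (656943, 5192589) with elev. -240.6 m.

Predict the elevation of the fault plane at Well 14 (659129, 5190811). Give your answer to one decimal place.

-366.2 m

Let the plane be z = a·x + b·y + c.
Well 12−Well 11: −1141a + 1472b = −98.1;  Well 13−Well 11: −1000a + 1121b = −35.1.
Solving gives a = −0.302183073, b = −0.300876961.
Then c = -205.5 − a·657943 − b·5191468 = 1760606.85.
At (659129, 5190811): z = −199177.6 − 1561795.4 + 1760606.85 = -366.2 m.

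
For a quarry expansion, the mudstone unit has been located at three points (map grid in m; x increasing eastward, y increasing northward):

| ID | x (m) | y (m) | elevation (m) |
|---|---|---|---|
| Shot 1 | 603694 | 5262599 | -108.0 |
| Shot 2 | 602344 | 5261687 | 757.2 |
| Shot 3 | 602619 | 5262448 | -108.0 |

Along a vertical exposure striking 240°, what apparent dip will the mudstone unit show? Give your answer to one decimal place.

Let the plane be z = a·x + b·y + c.
Shot 2−Shot 1: −1350a − 912b = 865.2;  Shot 3−Shot 1: −1075a − 151b = 0.
Solving gives a = 0.16824, b = −1.19772.
Unit vector along 240° is (sin 240°, cos 240°) = (-0.8660, -0.5000).
Slope in that direction = a·(-0.8660) + b·(-0.5000) = 0.45316.
Apparent dip = arctan|0.45316| = 24.4° (true dip is 50.4°, so apparent ≤ true as expected).

24.4°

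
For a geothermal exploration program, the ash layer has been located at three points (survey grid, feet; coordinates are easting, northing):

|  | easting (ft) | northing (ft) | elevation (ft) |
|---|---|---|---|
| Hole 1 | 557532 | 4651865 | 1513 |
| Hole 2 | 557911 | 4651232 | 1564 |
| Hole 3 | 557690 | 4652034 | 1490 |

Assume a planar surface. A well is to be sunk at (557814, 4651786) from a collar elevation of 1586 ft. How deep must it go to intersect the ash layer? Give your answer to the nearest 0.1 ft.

75.1 ft

Let the plane be z = a·easting + b·northing + c.
Hole 2−Hole 1: 379a − 633b = 51;  Hole 3−Hole 1: 158a + 169b = −23.
Solving gives a = −0.036205163, b = −0.102246061.
Then c = 1513 − a·557532 − b·4651865 = 497333.41.
At (557814, 4651786): z_contact = −20195.75 − 475626.80 + 497333.41 = 1510.87 ft.
Depth below ground = 1586 − 1510.87 = 75.1 ft.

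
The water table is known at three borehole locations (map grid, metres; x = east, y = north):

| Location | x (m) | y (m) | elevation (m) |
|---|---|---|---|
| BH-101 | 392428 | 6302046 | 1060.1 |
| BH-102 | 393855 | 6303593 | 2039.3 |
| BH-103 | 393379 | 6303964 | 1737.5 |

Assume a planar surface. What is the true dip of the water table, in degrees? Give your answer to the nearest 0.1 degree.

33.3°

Let the plane be z = a·x + b·y + c.
BH-102−BH-101: 1427a + 1547b = 979.2;  BH-103−BH-101: 951a + 1918b = 677.4.
Solving gives a = 0.65585, b = 0.02799.
Gradient magnitude |∇z| = √(a² + b²) = √(0.43014 + 0.00078) = 0.65645.
True dip = arctan(0.65645) = 33.3°, dipping toward W (azimuth ≈ 268°).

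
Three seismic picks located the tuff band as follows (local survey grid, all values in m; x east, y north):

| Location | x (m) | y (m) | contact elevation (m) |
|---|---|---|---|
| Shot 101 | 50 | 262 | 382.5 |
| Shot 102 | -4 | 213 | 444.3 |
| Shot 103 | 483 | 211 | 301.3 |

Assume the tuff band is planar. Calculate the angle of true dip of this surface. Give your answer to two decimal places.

44.41°

Let the plane be z = a·x + b·y + c.
Shot 102−Shot 101: −54a − 49b = 61.8;  Shot 103−Shot 101: 433a − 51b = −81.2.
Solving gives a = −0.29747, b = −0.93340.
Gradient magnitude |∇z| = √(a² + b²) = √(0.08849 + 0.87124) = 0.97966.
True dip = arctan(0.97966) = 44.41°, dipping toward NNE (azimuth ≈ 018°).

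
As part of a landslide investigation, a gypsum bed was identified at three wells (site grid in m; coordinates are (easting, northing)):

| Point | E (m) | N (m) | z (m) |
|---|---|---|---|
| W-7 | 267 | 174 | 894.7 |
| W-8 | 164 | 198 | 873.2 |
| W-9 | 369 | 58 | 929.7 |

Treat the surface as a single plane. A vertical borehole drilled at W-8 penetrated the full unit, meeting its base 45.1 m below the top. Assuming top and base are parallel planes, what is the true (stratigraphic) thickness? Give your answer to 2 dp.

43.96 m

Two edge vectors: W-7→W-8 = (-103, 24, -21.5), W-7→W-9 = (102, -116, 35).
Normal n = (W-7→W-8) × (W-7→W-9) = (-1654, 1412, 9500).
So ∂z/∂E = −n_x/n_z = 0.17411 and ∂z/∂N = −n_y/n_z = −0.14863.
|∇z| = √(a²+b²) = 0.22892, so dip δ = arctan(0.22892) = 12.89°.
True thickness = vertical thickness × cos δ = 45.1 × cos 12.89° = 43.96 m.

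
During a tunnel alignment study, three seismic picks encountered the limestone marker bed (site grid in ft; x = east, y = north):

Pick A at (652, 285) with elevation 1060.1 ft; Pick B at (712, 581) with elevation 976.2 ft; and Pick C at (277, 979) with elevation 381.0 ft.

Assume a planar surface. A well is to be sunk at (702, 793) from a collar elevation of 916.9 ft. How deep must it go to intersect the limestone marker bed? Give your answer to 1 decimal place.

50.3 ft

Let the plane be z = a·x + b·y + c.
Pick B−Pick A: 60a + 296b = −83.9;  Pick C−Pick A: −375a + 694b = −679.1.
Solving gives a = 0.93545, b = −0.47306.
Then c = 1060.1 − a·652 − b·285 = 585.01.
At (702, 793): z_contact = 656.69 − 375.14 + 585.01 = 866.56 ft.
Depth below ground = 916.9 − 866.56 = 50.3 ft.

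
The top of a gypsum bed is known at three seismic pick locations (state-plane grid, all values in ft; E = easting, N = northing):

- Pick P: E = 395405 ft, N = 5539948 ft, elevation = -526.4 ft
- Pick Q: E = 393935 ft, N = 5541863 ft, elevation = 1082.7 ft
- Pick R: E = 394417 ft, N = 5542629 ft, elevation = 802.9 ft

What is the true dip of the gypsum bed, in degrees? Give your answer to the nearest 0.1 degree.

Two edge vectors: Pick P→Pick Q = (-1470, 1915, 1609.1), Pick P→Pick R = (-988, 2681, 1329.3).
Normal n = (Pick P→Pick Q) × (Pick P→Pick R) = (-1768387.6, 364280.2, -2049050).
So ∂z/∂E = −n_x/n_z = −0.86303 and ∂z/∂N = −n_y/n_z = 0.17778.
Gradient magnitude |∇z| = √(a² + b²) = √(0.74482 + 0.03161) = 0.88115.
True dip = arctan(0.88115) = 41.4°, dipping toward ESE (azimuth ≈ 102°).

41.4°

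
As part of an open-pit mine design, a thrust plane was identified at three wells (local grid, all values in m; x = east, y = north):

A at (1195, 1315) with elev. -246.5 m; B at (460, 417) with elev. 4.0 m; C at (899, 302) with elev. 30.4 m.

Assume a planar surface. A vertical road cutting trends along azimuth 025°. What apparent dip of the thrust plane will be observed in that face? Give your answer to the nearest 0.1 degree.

Let the plane be z = a·x + b·y + c.
B−A: −735a − 898b = 250.5;  C−A: −296a − 1013b = 276.9.
Solving gives a = −0.01065, b = −0.27023.
Unit vector along 025° is (sin 25°, cos 25°) = (0.4226, 0.9063).
Slope in that direction = a·(0.4226) + b·(0.9063) = −0.24942.
Apparent dip = arctan|0.24942| = 14.0° (true dip is 15.1°, so apparent ≤ true as expected).

14.0°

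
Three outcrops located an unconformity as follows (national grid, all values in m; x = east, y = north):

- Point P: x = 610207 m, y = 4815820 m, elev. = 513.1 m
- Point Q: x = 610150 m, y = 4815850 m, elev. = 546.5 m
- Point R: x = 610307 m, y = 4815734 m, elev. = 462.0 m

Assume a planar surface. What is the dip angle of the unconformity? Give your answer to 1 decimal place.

36.5°

Two edge vectors: Point P→Point Q = (-57, 30, 33.4), Point P→Point R = (100, -86, -51.1).
Normal n = (Point P→Point Q) × (Point P→Point R) = (1339.4, 427.3, 1902).
So ∂z/∂x = −n_x/n_z = −0.70421 and ∂z/∂y = −n_y/n_z = −0.22466.
Gradient magnitude |∇z| = √(a² + b²) = √(0.49591 + 0.05047) = 0.73917.
True dip = arctan(0.73917) = 36.5°, dipping toward ENE (azimuth ≈ 072°).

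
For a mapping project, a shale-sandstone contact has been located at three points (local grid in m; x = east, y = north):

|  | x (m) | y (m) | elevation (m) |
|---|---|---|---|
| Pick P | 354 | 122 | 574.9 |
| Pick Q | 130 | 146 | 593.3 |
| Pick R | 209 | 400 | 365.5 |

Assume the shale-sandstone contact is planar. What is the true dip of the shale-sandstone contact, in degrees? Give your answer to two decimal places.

Two edge vectors: Pick P→Pick Q = (-224, 24, 18.4), Pick P→Pick R = (-145, 278, -209.4).
Normal n = (Pick P→Pick Q) × (Pick P→Pick R) = (-10140.8, -49573.6, -58792).
So ∂z/∂x = −n_x/n_z = −0.17249 and ∂z/∂y = −n_y/n_z = −0.84320.
Gradient magnitude |∇z| = √(a² + b²) = √(0.02975 + 0.71099) = 0.86066.
True dip = arctan(0.86066) = 40.72°, dipping toward NNE (azimuth ≈ 012°).

40.72°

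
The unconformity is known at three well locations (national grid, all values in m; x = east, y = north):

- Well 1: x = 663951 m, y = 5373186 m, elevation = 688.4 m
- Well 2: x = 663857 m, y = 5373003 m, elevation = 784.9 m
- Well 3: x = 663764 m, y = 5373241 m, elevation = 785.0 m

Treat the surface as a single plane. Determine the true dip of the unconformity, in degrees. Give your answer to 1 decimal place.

32.1°

Two edge vectors: Well 1→Well 2 = (-94, -183, 96.5), Well 1→Well 3 = (-187, 55, 96.6).
Normal n = (Well 1→Well 2) × (Well 1→Well 3) = (-22985.3, -8965.1, -39391).
So ∂z/∂x = −n_x/n_z = −0.58352 and ∂z/∂y = −n_y/n_z = −0.22759.
Gradient magnitude |∇z| = √(a² + b²) = √(0.34049 + 0.05180) = 0.62633.
True dip = arctan(0.62633) = 32.1°, dipping toward ENE (azimuth ≈ 069°).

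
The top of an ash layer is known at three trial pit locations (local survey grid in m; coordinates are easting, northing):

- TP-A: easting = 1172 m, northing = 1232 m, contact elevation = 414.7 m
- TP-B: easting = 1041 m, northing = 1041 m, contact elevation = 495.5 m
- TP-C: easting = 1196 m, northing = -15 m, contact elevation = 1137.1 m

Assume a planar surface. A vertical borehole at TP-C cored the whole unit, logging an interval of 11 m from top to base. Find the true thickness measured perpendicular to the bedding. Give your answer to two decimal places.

9.36 m

Two edge vectors: TP-A→TP-B = (-131, -191, 80.8), TP-A→TP-C = (24, -1247, 722.4).
Normal n = (TP-A→TP-B) × (TP-A→TP-C) = (-37220.8, 96573.6, 167941).
So ∂z/∂easting = −n_x/n_z = 0.22163 and ∂z/∂northing = −n_y/n_z = −0.57504.
|∇z| = √(a²+b²) = 0.61628, so dip δ = arctan(0.61628) = 31.64°.
True thickness = vertical thickness × cos δ = 11 × cos 31.64° = 9.36 m.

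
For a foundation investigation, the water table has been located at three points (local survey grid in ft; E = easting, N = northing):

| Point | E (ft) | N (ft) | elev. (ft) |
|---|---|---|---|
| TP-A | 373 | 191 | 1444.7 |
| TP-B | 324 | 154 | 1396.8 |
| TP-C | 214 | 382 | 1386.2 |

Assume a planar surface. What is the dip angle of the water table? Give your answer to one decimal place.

Two edge vectors: TP-A→TP-B = (-49, -37, -47.9), TP-A→TP-C = (-159, 191, -58.5).
Normal n = (TP-A→TP-B) × (TP-A→TP-C) = (11313.4, 4749.6, -15242).
So ∂z/∂E = −n_x/n_z = 0.74225 and ∂z/∂N = −n_y/n_z = 0.31161.
Gradient magnitude |∇z| = √(a² + b²) = √(0.55094 + 0.09710) = 0.80501.
True dip = arctan(0.80501) = 38.8°, dipping toward WSW (azimuth ≈ 247°).

38.8°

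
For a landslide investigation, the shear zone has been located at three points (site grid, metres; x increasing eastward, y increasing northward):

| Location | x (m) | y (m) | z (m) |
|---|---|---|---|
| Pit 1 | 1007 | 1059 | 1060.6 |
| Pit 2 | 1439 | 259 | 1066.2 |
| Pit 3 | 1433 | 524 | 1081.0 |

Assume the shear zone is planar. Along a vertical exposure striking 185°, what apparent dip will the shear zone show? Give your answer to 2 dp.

3.95°

Let the plane be z = a·x + b·y + c.
Pit 2−Pit 1: 432a − 800b = 5.6;  Pit 3−Pit 1: 426a − 535b = 20.4.
Solving gives a = 0.12148, b = 0.05860.
Unit vector along 185° is (sin 185°, cos 185°) = (-0.0872, -0.9962).
Slope in that direction = a·(-0.0872) + b·(-0.9962) = −0.06896.
Apparent dip = arctan|0.06896| = 3.95° (true dip is 7.7°, so apparent ≤ true as expected).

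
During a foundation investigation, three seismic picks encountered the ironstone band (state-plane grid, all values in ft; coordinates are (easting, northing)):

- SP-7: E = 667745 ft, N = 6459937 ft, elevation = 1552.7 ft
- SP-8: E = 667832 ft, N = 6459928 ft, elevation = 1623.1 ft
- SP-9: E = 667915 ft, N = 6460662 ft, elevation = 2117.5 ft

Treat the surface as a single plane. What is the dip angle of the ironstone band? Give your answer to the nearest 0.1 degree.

46.2°

Two edge vectors: SP-7→SP-8 = (87, -9, 70.4), SP-7→SP-9 = (170, 725, 564.8).
Normal n = (SP-7→SP-8) × (SP-7→SP-9) = (-56123.2, -37169.6, 64605).
So ∂z/∂E = −n_x/n_z = 0.86871 and ∂z/∂N = −n_y/n_z = 0.57534.
Gradient magnitude |∇z| = √(a² + b²) = √(0.75466 + 0.33101) = 1.04196.
True dip = arctan(1.04196) = 46.2°, dipping toward WSW (azimuth ≈ 236°).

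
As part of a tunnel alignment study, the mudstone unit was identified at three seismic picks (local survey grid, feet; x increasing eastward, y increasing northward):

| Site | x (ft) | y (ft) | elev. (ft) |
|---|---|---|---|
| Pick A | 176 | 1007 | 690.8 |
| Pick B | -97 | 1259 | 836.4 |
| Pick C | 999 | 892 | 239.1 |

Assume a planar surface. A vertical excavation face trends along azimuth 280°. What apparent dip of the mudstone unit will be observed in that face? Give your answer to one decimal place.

Let the plane be z = a·x + b·y + c.
Pick B−Pick A: −273a + 252b = 145.6;  Pick C−Pick A: 823a − 115b = −451.7.
Solving gives a = −0.55161, b = −0.01980.
Unit vector along 280° is (sin 280°, cos 280°) = (-0.9848, 0.1736).
Slope in that direction = a·(-0.9848) + b·(0.1736) = 0.53979.
Apparent dip = arctan|0.53979| = 28.4° (true dip is 28.9°, so apparent ≤ true as expected).

28.4°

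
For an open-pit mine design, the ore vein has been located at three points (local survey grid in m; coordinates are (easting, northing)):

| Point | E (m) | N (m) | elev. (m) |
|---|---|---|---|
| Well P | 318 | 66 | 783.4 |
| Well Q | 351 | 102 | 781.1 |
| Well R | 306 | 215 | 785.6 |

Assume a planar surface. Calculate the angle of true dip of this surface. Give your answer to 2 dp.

4.54°

Two edge vectors: Well P→Well Q = (33, 36, -2.3), Well P→Well R = (-12, 149, 2.2).
Normal n = (Well P→Well Q) × (Well P→Well R) = (421.9, -45, 5349).
So ∂z/∂E = −n_x/n_z = −0.07887 and ∂z/∂N = −n_y/n_z = 0.00841.
Gradient magnitude |∇z| = √(a² + b²) = √(0.00622 + 0.00007) = 0.07932.
True dip = arctan(0.07932) = 4.54°, dipping toward E (azimuth ≈ 096°).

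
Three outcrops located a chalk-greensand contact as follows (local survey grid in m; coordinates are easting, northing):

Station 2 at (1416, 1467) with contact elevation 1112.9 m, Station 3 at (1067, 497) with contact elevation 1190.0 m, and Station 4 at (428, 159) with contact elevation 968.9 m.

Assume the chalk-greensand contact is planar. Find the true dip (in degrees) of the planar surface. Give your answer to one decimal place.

Two edge vectors: Station 2→Station 3 = (-349, -970, 77.1), Station 2→Station 4 = (-988, -1308, -144).
Normal n = (Station 2→Station 3) × (Station 2→Station 4) = (240526.8, -126430.8, -501868).
So ∂z/∂easting = −n_x/n_z = 0.47926 and ∂z/∂northing = −n_y/n_z = −0.25192.
Gradient magnitude |∇z| = √(a² + b²) = √(0.22969 + 0.06346) = 0.54144.
True dip = arctan(0.54144) = 28.4°, dipping toward WNW (azimuth ≈ 298°).

28.4°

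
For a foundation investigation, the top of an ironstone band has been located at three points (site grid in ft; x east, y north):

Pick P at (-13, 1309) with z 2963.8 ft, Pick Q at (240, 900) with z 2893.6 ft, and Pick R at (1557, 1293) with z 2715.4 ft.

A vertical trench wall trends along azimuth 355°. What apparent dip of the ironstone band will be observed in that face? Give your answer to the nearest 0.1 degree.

Two edge vectors: Pick P→Pick Q = (253, -409, -70.2), Pick P→Pick R = (1570, -16, -248.4).
Normal n = (Pick P→Pick Q) × (Pick P→Pick R) = (100472.4, -47368.8, 638082).
So ∂z/∂x = −n_x/n_z = −0.15746 and ∂z/∂y = −n_y/n_z = 0.07424.
Unit vector along 355° is (sin 355°, cos 355°) = (-0.0872, 0.9962).
Slope in that direction = a·(-0.0872) + b·(0.9962) = 0.08768.
Apparent dip = arctan|0.08768| = 5.0° (true dip is 9.9°, so apparent ≤ true as expected).

5.0°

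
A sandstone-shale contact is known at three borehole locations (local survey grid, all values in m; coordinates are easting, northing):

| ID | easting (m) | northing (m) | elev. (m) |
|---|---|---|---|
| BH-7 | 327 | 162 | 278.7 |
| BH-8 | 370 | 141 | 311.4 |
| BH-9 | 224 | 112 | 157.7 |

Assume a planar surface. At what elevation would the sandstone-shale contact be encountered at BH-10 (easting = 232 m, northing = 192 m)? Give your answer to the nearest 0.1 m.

Let the plane be z = a·easting + b·northing + c.
BH-8−BH-7: 43a − 21b = 32.7;  BH-9−BH-7: −103a − 50b = −121.
Solving gives a = 0.96824, b = 0.42543.
Then c = 278.7 − a·327 − b·162 = −106.83.
At (232, 192): z = 224.6 + 81.7 − 106.83 = 199.5 m.

199.5 m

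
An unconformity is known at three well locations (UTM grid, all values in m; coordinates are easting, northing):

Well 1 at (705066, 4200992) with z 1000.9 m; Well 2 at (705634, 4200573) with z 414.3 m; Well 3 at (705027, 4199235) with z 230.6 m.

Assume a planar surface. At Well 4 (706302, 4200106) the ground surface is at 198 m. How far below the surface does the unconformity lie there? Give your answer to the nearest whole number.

462 m

Let the plane be z = a·easting + b·northing + c.
Well 2−Well 1: 568a − 419b = −586.6;  Well 3−Well 1: −39a − 1757b = −770.3.
Solving gives a = −0.69790854, b = 0.45390918.
Then c = 1000.9 − a·705066 − b·4200992 = −1413796.36.
At (706302, 4200106): z_contact = −492934.2 + 1906466.7 − 1413796.36 = -263.9 m.
Depth below ground = 198 − (-263.9) = 462 m.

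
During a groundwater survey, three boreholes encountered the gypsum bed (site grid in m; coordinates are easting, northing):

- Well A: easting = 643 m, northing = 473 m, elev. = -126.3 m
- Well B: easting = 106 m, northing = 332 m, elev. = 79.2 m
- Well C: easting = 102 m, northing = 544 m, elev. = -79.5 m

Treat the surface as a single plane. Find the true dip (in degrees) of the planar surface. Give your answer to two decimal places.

37.76°

Let the plane be z = a·easting + b·northing + c.
Well B−Well A: −537a − 141b = 205.5;  Well C−Well A: −541a + 71b = 46.8.
Solving gives a = −0.18521, b = −0.75208.
Gradient magnitude |∇z| = √(a² + b²) = √(0.03430 + 0.56562) = 0.77455.
True dip = arctan(0.77455) = 37.76°, dipping toward NNE (azimuth ≈ 014°).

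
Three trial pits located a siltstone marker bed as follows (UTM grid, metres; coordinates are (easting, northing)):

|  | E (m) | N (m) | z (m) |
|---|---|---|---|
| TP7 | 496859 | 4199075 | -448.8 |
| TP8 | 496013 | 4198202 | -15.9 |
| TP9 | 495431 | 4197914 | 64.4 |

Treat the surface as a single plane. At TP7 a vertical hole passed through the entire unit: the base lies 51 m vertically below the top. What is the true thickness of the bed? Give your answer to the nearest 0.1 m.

Two edge vectors: TP7→TP8 = (-846, -873, 432.9), TP7→TP9 = (-1428, -1161, 513.2).
Normal n = (TP7→TP8) × (TP7→TP9) = (54573.3, -184014, -264438).
So ∂z/∂E = −n_x/n_z = 0.20637 and ∂z/∂N = −n_y/n_z = −0.69587.
|∇z| = √(a²+b²) = 0.72583, so dip δ = arctan(0.72583) = 35.97°.
True thickness = vertical thickness × cos δ = 51 × cos 35.97° = 41.3 m.

41.3 m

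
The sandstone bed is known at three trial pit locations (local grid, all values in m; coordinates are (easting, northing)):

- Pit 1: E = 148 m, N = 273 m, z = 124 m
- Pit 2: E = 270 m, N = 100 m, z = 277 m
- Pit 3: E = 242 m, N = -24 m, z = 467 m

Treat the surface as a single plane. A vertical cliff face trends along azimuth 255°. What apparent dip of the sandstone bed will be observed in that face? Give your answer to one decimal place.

45.8°

Let the plane be z = a·E + b·N + c.
Pit 2−Pit 1: 122a − 173b = 153;  Pit 3−Pit 1: 94a − 297b = 343.
Solving gives a = −0.69587, b = −1.37513.
Unit vector along 255° is (sin 255°, cos 255°) = (-0.9659, -0.2588).
Slope in that direction = a·(-0.9659) + b·(-0.2588) = 1.02807.
Apparent dip = arctan|1.02807| = 45.8° (true dip is 57.0°, so apparent ≤ true as expected).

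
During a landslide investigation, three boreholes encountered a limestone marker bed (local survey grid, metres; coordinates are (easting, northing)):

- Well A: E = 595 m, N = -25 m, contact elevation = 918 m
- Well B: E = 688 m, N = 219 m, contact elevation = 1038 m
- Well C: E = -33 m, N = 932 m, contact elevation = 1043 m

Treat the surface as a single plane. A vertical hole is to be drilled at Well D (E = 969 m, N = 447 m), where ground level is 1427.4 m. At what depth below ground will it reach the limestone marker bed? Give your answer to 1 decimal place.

209.7 m

Let the plane be z = a·E + b·N + c.
Well B−Well A: 93a + 244b = 120;  Well C−Well A: −628a + 957b = 125.
Solving gives a = 0.34818, b = 0.35910.
Then c = 918 − a·595 − b·-25 = 719.81.
At (969, 447): z_contact = 337.38 + 160.52 + 719.81 = 1217.71 m.
Depth below ground = 1427.4 − 1217.71 = 209.7 m.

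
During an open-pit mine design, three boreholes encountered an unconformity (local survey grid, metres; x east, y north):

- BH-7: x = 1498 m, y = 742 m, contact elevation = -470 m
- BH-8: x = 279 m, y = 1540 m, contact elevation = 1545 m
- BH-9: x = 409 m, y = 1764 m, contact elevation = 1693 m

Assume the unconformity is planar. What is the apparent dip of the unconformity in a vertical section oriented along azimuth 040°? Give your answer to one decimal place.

Let the plane be z = a·x + b·y + c.
BH-8−BH-7: −1219a + 798b = 2015;  BH-9−BH-7: −1089a + 1022b = 2163.
Solving gives a = −0.88445, b = 1.17401.
Unit vector along 040° is (sin 40°, cos 40°) = (0.6428, 0.7660).
Slope in that direction = a·(0.6428) + b·(0.7660) = 0.33083.
Apparent dip = arctan|0.33083| = 18.3° (true dip is 55.8°, so apparent ≤ true as expected).

18.3°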